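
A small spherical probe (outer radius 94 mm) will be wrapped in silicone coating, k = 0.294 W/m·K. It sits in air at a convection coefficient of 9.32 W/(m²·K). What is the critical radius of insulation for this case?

For a sphere r_cr = 2k/h = 2×0.294/9.32
r_cr = 63.1 mm; since the bare radius (94 mm) is above r_cr, any added insulation will reduce heat loss.

r_cr ≈ 63.1 mm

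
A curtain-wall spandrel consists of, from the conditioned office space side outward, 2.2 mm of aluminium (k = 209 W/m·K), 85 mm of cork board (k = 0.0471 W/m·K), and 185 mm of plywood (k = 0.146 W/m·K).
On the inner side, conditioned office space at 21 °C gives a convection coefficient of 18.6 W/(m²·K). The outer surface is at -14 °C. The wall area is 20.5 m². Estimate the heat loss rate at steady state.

Q ≈ 230 W

Thermal resistances in series:
R_inner film = 1/(h_i·A) = 1/(18.6×20.5) = 0.002623 K/W
R_aluminium = L/(kA) = 0.0022/(209×20.5) = 5.135×10^-7 K/W
R_cork board = L/(kA) = 0.085/(0.0471×20.5) = 0.08803 K/W
R_plywood = L/(kA) = 0.185/(0.146×20.5) = 0.06181 K/W
R_total = 0.1525 K/W
Q = ΔT / R_total = 35 / 0.1525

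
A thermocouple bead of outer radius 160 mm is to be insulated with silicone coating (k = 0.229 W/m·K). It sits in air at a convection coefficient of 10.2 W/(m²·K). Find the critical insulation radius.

r_cr ≈ 44.9 mm

For a sphere r_cr = 2k/h = 2×0.229/10.2
r_cr = 44.9 mm; since the bare radius (160 mm) is above r_cr, any added insulation will reduce heat loss.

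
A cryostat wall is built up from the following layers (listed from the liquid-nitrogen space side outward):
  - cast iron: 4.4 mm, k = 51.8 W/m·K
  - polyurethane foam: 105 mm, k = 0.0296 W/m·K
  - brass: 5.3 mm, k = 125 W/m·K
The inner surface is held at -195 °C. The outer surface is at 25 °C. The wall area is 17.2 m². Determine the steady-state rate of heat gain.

Treating each layer as a thermal resistance in series:
R_cast iron = L/(kA) = 0.0044/(51.8×17.2) = 4.938×10^-6 K/W
R_polyurethane foam = L/(kA) = 0.105/(0.0296×17.2) = 0.2062 K/W
R_brass = L/(kA) = 0.0053/(125×17.2) = 2.465×10^-6 K/W
R_total = 0.2062 K/W
Q = ΔT / R_total = 220 / 0.2062

Q ≈ 1070 W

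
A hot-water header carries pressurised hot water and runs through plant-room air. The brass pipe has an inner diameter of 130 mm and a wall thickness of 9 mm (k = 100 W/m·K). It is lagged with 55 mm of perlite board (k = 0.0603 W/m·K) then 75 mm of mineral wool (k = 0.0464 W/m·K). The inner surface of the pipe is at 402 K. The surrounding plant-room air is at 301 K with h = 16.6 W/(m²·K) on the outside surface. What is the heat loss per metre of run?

q′ ≈ 32.7 W/m

Per-layer cylindrical resistances, series-summed:
R_brass pipe wall = ln(74/65)/(2π×100×1) = 2.064×10^-4 K/W
R_perlite board = ln(129/74)/(2π×0.0603×1) = 1.467 K/W
R_mineral wool = ln(204/129)/(2π×0.0464×1) = 1.572 K/W
R_outer film = 1/(h_o·2πr_oL) = 1/(16.6×2π×0.204×1) = 0.047 K/W
R_total = 3.086 K/W
Q = ΔT/R_total = 101/3.086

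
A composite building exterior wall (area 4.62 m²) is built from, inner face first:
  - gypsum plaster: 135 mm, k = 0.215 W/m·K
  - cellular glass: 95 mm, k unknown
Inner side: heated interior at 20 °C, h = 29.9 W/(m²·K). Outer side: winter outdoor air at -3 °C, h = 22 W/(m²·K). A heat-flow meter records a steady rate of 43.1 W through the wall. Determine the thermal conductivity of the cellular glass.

k ≈ 0.054 W/(m·K)

Treating each layer as a thermal resistance in series:
R_inner film = 1/(h_i·A) = 1/(29.9×4.62) = 0.007239 K/W
R_gypsum plaster = L/(kA) = 0.135/(0.215×4.62) = 0.1359 K/W
R_outer film = 1/(h_o·A) = 1/(22×4.62) = 0.009839 K/W
Sum of known resistances R_other = 0.153 K/W
Total R = ΔT/Q = 23/43.1 = 0.5336 K/W
R_cellular glass = R_total − R_other = 0.3807 K/W
k = L/(R·A) = 0.095/(0.3807×4.62)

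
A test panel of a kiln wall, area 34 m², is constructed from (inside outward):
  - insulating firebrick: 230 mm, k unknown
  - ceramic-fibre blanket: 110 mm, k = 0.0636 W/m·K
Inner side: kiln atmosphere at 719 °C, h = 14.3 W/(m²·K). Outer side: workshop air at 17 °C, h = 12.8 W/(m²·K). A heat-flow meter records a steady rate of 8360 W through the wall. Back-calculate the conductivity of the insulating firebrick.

Model the wall as resistances in series:
R_inner film = 1/(h_i·A) = 1/(14.3×34) = 0.002057 K/W
R_ceramic-fibre blanket = L/(kA) = 0.11/(0.0636×34) = 0.05087 K/W
R_outer film = 1/(h_o·A) = 1/(12.8×34) = 0.002298 K/W
Sum of known resistances R_other = 0.05522 K/W
Total R = ΔT/Q = 702/8360 = 0.08397 K/W
R_insulating firebrick = R_total − R_other = 0.02875 K/W
k = L/(R·A) = 0.23/(0.02875×34)

k ≈ 0.235 W/(m·K)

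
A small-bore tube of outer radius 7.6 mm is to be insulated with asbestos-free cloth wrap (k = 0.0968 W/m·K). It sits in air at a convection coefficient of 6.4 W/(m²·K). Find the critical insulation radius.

r_cr ≈ 15.1 mm

For a cylinder r_cr = k/h = 0.0968/6.4
r_cr = 15.1 mm; since the bare radius (7.6 mm) is below r_cr, adding a thin layer of insulation will *increase* heat loss.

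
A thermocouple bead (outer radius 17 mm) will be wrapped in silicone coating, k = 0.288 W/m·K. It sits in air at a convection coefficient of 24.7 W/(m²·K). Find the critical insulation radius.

r_cr ≈ 23.3 mm

For a sphere r_cr = 2k/h = 2×0.288/24.7
r_cr = 23.3 mm; since the bare radius (17 mm) is below r_cr, adding a thin layer of insulation will *increase* heat loss.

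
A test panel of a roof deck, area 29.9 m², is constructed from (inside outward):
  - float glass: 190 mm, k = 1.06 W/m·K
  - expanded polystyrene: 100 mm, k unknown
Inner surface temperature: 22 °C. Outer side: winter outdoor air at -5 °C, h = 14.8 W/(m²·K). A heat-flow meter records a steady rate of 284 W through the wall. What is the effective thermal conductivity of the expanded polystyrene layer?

Treating each layer as a thermal resistance in series:
R_float glass = L/(kA) = 0.19/(1.06×29.9) = 0.005995 K/W
R_outer film = 1/(h_o·A) = 1/(14.8×29.9) = 0.00226 K/W
Sum of known resistances R_other = 0.008255 K/W
Total R = ΔT/Q = 27/284 = 0.09507 K/W
R_expanded polystyrene = R_total − R_other = 0.08682 K/W
k = L/(R·A) = 0.1/(0.08682×29.9)

k ≈ 0.0385 W/(m·K)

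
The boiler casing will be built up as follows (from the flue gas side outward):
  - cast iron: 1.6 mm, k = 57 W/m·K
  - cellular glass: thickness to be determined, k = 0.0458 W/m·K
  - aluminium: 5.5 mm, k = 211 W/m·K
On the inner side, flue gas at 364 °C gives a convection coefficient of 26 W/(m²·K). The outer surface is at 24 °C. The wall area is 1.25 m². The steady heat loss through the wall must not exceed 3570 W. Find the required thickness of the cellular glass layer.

L ≈ 3.69 mm

Series thermal resistances:
R_inner film = 1/(h_i·A) = 1/(26×1.25) = 0.03077 K/W
R_cast iron = L/(kA) = 0.0016/(57×1.25) = 2.246×10^-5 K/W
R_aluminium = L/(kA) = 0.0055/(211×1.25) = 2.085×10^-5 K/W
Sum of the known resistances R_other = 0.03081 K/W
Required total resistance R_tot = ΔT/Q_allow = 340/3570 = 0.09524 K/W
R_cellular glass = R_tot − R_other = 0.06443 K/W
L = R·k·A = 0.06443×0.0458×1.25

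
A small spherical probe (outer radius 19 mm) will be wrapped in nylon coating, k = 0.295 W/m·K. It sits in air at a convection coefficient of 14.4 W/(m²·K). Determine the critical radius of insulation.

r_cr ≈ 41 mm

For a sphere r_cr = 2k/h = 2×0.295/14.4
r_cr = 41 mm; since the bare radius (19 mm) is below r_cr, adding a thin layer of insulation will *increase* heat loss.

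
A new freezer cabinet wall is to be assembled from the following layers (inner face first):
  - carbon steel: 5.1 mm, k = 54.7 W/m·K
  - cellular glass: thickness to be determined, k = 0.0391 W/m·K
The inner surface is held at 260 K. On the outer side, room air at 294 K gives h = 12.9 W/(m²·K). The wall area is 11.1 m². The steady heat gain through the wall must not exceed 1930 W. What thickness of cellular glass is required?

L ≈ 4.61 mm

Using the resistance-network approach (series):
R_carbon steel = L/(kA) = 0.0051/(54.7×11.1) = 8.4×10^-6 K/W
R_outer film = 1/(h_o·A) = 1/(12.9×11.1) = 0.006984 K/W
Sum of the known resistances R_other = 0.006992 K/W
Required total resistance R_tot = ΔT/Q_allow = 34/1930 = 0.01762 K/W
R_cellular glass = R_tot − R_other = 0.01062 K/W
L = R·k·A = 0.01062×0.0391×11.1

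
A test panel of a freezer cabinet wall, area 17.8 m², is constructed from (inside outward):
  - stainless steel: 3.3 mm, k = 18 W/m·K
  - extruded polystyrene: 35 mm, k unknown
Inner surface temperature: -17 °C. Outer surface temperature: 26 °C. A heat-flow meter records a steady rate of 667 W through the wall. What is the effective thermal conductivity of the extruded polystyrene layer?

k ≈ 0.0305 W/(m·K)

Using the resistance-network approach (series):
R_stainless steel = L/(kA) = 0.0033/(18×17.8) = 1.03×10^-5 K/W
Sum of known resistances R_other = 1.03×10^-5 K/W
Total R = ΔT/Q = 43/667 = 0.06447 K/W
R_extruded polystyrene = R_total − R_other = 0.06446 K/W
k = L/(R·A) = 0.035/(0.06446×17.8)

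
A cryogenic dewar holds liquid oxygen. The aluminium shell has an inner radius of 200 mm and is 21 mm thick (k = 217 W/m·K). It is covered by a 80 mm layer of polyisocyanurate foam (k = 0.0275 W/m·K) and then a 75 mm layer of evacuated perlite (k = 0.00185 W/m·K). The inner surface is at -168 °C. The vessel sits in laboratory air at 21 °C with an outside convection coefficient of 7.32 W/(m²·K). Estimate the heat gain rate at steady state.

Q ≈ 5.89 W

Each spherical layer contributes R = (1/r_i − 1/r_o)/(4πk):
R_aluminium shell = (1/0.2 − 1/0.221)/(4π×217) = 1.742×10^-4 K/W
R_polyisocyanurate foam = (1/0.221 − 1/0.301)/(4π×0.0275) = 3.48 K/W
R_evacuated perlite = (1/0.301 − 1/0.376)/(4π×0.00185) = 28.51 K/W
R_outer film = 1/(h·4πr_o²) = 1/(7.32×4π×0.376²) = 0.0769 K/W
R_total = 32.06 K/W
Q = ΔT/R_total = 189/32.06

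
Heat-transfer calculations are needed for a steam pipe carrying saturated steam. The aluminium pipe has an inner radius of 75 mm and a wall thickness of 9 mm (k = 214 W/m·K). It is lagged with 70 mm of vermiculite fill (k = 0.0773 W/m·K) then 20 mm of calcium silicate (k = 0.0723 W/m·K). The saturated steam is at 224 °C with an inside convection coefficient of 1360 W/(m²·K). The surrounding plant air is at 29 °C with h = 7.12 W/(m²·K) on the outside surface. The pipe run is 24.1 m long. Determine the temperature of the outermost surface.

T ≈ 44.2 °C

Per-layer cylindrical resistances, series-summed:
R_inner film = 1/(h_i·2πr₁L) = 1/(1360×2π×0.075×24.1) = 6.474×10^-5 K/W
R_aluminium pipe wall = ln(84/75)/(2π×214×24.1) = 3.497×10^-6 K/W
R_vermiculite fill = ln(154/84)/(2π×0.0773×24.1) = 0.05178 K/W
R_calcium silicate = ln(174/154)/(2π×0.0723×24.1) = 0.01115 K/W
R_outer film = 1/(h_o·2πr_oL) = 1/(7.12×2π×0.174×24.1) = 0.005331 K/W
R_total = 0.06834 K/W
Q = ΔT/R_total = 195/0.06834
Q = 2850 W
T_interface = T_inner − Q·ΣR(inner→interface) = 224 − 2850×0.063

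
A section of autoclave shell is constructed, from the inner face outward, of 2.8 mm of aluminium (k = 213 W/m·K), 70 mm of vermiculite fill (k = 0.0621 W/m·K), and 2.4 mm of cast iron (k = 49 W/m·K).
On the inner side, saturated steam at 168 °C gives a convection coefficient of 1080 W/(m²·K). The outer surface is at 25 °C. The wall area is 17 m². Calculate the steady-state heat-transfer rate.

Treating each layer as a thermal resistance in series:
R_inner film = 1/(h_i·A) = 1/(1080×17) = 5.447×10^-5 K/W
R_aluminium = L/(kA) = 0.0028/(213×17) = 7.733×10^-7 K/W
R_vermiculite fill = L/(kA) = 0.07/(0.0621×17) = 0.06631 K/W
R_cast iron = L/(kA) = 0.0024/(49×17) = 2.881×10^-6 K/W
R_total = 0.06636 K/W
Q = ΔT / R_total = 143 / 0.06636

Q ≈ 2150 W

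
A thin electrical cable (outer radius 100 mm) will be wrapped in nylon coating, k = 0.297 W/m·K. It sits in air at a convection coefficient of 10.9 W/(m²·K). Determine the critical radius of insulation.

For a cylinder r_cr = k/h = 0.297/10.9
r_cr = 27.2 mm; since the bare radius (100 mm) is above r_cr, any added insulation will reduce heat loss.

r_cr ≈ 27.2 mm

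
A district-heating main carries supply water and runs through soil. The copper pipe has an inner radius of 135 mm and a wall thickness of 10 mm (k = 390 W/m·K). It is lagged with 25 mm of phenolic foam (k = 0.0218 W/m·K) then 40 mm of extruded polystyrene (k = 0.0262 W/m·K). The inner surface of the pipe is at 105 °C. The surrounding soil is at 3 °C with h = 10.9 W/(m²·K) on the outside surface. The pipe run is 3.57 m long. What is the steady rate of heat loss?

Q ≈ 145 W

Per-layer cylindrical resistances, series-summed:
R_copper pipe wall = ln(145/135)/(2π×390×3.57) = 8.169×10^-6 K/W
R_phenolic foam = ln(170/145)/(2π×0.0218×3.57) = 0.3253 K/W
R_extruded polystyrene = ln(210/170)/(2π×0.0262×3.57) = 0.3596 K/W
R_outer film = 1/(h_o·2πr_oL) = 1/(10.9×2π×0.21×3.57) = 0.01948 K/W
R_total = 0.7043 K/W
Q = ΔT/R_total = 102/0.7043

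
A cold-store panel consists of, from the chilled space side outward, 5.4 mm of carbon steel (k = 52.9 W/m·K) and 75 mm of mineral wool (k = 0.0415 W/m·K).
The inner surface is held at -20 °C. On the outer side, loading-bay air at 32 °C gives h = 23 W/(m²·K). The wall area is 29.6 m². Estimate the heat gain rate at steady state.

Using the resistance-network approach (series):
R_carbon steel = L/(kA) = 0.0054/(52.9×29.6) = 3.449×10^-6 K/W
R_mineral wool = L/(kA) = 0.075/(0.0415×29.6) = 0.06106 K/W
R_outer film = 1/(h_o·A) = 1/(23×29.6) = 0.001469 K/W
R_total = 0.06253 K/W
Q = ΔT / R_total = 52 / 0.06253

Q ≈ 832 W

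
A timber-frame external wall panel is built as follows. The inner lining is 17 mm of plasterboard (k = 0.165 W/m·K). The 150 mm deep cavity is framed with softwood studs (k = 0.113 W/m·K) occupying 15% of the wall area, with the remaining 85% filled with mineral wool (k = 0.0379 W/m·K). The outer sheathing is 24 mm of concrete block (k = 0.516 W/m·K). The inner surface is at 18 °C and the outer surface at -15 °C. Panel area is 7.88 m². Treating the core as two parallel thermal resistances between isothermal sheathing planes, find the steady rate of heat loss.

Q ≈ 81.2 W

Sheathing layers in series; stud and cavity paths in parallel between them.
R_inner = 0.017/(0.165×7.88) = 0.01307 K/W
R_stud  = 0.15/(0.113×0.15×7.88) = 1.123 K/W
R_cav   = 0.15/(0.0379×0.85×7.88) = 0.5909 K/W
1/R_core = 1/R_stud + 1/R_cav → R_core = 0.3872 K/W
R_outer = 0.024/(0.516×7.88) = 0.005902 K/W
R_total = 0.4062 K/W
Q = ΔT/R_total = 33/0.4062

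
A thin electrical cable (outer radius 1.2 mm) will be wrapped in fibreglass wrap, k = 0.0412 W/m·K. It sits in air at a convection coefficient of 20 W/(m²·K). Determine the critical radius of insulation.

For a cylinder r_cr = k/h = 0.0412/20
r_cr = 2.06 mm; since the bare radius (1.2 mm) is below r_cr, adding a thin layer of insulation will *increase* heat loss.

r_cr ≈ 2.06 mm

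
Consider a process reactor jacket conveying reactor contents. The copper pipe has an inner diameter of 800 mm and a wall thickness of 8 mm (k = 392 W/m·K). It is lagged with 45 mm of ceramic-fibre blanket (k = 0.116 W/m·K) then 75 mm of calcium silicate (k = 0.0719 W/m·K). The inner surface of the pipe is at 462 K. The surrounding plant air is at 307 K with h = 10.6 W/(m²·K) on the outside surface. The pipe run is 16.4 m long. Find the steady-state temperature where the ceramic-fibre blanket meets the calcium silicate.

Cylindrical conduction, so R = ln(r₂/r₁)/(2πkL) per layer, in series:
R_copper pipe wall = ln(408/400)/(2π×392×16.4) = 4.902×10^-7 K/W
R_ceramic-fibre blanket = ln(453/408)/(2π×0.116×16.4) = 0.008753 K/W
R_calcium silicate = ln(528/453)/(2π×0.0719×16.4) = 0.02068 K/W
R_outer film = 1/(h_o·2πr_oL) = 1/(10.6×2π×0.528×16.4) = 0.001734 K/W
R_total = 0.03117 K/W
Q = ΔT/R_total = 155/0.03117
Q = 4970 W
T_interface = T_inner − Q·ΣR(inner→interface) = 462 − 4970×0.008753

T ≈ 418 K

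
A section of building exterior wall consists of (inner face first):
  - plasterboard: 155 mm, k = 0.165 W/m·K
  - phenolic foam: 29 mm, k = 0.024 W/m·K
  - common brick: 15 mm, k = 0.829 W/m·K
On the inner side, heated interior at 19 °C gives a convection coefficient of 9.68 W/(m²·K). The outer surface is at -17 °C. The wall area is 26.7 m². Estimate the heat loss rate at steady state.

Q ≈ 424 W

Treating each layer as a thermal resistance in series:
R_inner film = 1/(h_i·A) = 1/(9.68×26.7) = 0.003869 K/W
R_plasterboard = L/(kA) = 0.155/(0.165×26.7) = 0.03518 K/W
R_phenolic foam = L/(kA) = 0.029/(0.024×26.7) = 0.04526 K/W
R_common brick = L/(kA) = 0.015/(0.829×26.7) = 6.777×10^-4 K/W
R_total = 0.08499 K/W
Q = ΔT / R_total = 36 / 0.08499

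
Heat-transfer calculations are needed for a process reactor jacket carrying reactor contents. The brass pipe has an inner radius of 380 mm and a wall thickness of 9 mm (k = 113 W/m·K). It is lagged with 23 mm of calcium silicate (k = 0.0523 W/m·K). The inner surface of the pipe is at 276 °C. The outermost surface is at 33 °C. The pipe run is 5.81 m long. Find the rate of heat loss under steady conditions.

Cylindrical conduction, so R = ln(r₂/r₁)/(2πkL) per layer, in series:
R_brass pipe wall = ln(389/380)/(2π×113×5.81) = 5.675×10^-6 K/W
R_calcium silicate = ln(412/389)/(2π×0.0523×5.81) = 0.03009 K/W
R_total = 0.03009 K/W
Q = ΔT/R_total = 243/0.03009

Q ≈ 8070 W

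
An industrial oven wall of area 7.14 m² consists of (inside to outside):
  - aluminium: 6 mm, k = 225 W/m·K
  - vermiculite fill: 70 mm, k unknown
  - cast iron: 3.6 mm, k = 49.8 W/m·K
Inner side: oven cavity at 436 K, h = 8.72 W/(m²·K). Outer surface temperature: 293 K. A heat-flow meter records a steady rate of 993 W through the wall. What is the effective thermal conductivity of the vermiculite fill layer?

k ≈ 0.0766 W/(m·K)

Treating each layer as a thermal resistance in series:
R_inner film = 1/(h_i·A) = 1/(8.72×7.14) = 0.01606 K/W
R_aluminium = L/(kA) = 0.006/(225×7.14) = 3.735×10^-6 K/W
R_cast iron = L/(kA) = 0.0036/(49.8×7.14) = 1.012×10^-5 K/W
Sum of known resistances R_other = 0.01608 K/W
Total R = ΔT/Q = 143/993 = 0.144 K/W
R_vermiculite fill = R_total − R_other = 0.1279 K/W
k = L/(R·A) = 0.07/(0.1279×7.14)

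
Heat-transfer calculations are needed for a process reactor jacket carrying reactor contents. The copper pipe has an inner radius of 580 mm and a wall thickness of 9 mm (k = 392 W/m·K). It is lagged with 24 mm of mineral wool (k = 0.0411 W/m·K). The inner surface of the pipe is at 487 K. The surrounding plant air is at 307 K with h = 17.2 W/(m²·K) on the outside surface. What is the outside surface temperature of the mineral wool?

T ≈ 323 K

For a radial system each layer contributes R = ln(r_out/r_in)/(2πkL); films add R = 1/(hA).
R_copper pipe wall = ln(589/580)/(2π×392×1) = 6.252×10^-6 K/W
R_mineral wool = ln(613/589)/(2π×0.0411×1) = 0.1547 K/W
R_outer film = 1/(h_o·2πr_oL) = 1/(17.2×2π×0.613×1) = 0.01509 K/W
R_total = 0.1698 K/W
Q = ΔT/R_total = 180/0.1698
Q = 1060 W/m
T_interface = T_inner − Q·ΣR(inner→interface) = 487 − 1060×0.1547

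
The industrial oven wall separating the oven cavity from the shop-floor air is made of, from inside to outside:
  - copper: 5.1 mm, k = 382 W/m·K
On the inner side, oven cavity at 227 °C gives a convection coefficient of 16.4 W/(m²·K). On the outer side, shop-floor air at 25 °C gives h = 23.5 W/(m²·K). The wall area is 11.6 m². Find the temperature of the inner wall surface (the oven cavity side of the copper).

T ≈ 108 °C

Using the resistance-network approach (series):
R_inner film = 1/(h_i·A) = 1/(16.4×11.6) = 0.005257 K/W
R_copper = L/(kA) = 0.0051/(382×11.6) = 1.151×10^-6 K/W
R_outer film = 1/(h_o·A) = 1/(23.5×11.6) = 0.003668 K/W
R_total = 0.008926 K/W;  Q = ΔT/R_total = 202/0.008926 = 22630 W
T_interface = T_inner − Q·ΣR(inner→interface) = 227 − 22600×0.005257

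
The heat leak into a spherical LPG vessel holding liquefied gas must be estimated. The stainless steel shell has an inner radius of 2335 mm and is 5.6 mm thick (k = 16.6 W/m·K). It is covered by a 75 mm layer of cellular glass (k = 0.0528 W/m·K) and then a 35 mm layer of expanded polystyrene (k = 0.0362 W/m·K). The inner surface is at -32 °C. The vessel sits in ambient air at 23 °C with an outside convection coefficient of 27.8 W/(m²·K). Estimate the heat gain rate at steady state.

Spherical conduction: R = (1/r_in − 1/r_out)/(4πk) per layer; series-sum.
R_stainless steel shell = (1/2.335 − 1/2.3406)/(4π×16.6) = 4.912×10^-6 K/W
R_cellular glass = (1/2.3406 − 1/2.4156)/(4π×0.0528) = 0.01999 K/W
R_expanded polystyrene = (1/2.4156 − 1/2.4506)/(4π×0.0362) = 0.013 K/W
R_outer film = 1/(h·4πr_o²) = 1/(27.8×4π×2.4506²) = 4.767×10^-4 K/W
R_total = 0.03347 K/W
Q = ΔT/R_total = 55/0.03347

Q ≈ 1640 W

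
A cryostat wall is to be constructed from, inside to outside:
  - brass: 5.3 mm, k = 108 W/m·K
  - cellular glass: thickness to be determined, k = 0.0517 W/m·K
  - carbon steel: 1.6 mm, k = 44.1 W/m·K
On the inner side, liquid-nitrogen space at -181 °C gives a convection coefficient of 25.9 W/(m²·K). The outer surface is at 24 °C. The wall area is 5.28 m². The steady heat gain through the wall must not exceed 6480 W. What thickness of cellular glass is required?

Treating each layer as a thermal resistance in series:
R_inner film = 1/(h_i·A) = 1/(25.9×5.28) = 0.007313 K/W
R_brass = L/(kA) = 0.0053/(108×5.28) = 9.294×10^-6 K/W
R_carbon steel = L/(kA) = 0.0016/(44.1×5.28) = 6.871×10^-6 K/W
Sum of the known resistances R_other = 0.007329 K/W
Required total resistance R_tot = ΔT/Q_allow = 205/6480 = 0.03164 K/W
R_cellular glass = R_tot − R_other = 0.02431 K/W
L = R·k·A = 0.02431×0.0517×5.28

L ≈ 6.64 mm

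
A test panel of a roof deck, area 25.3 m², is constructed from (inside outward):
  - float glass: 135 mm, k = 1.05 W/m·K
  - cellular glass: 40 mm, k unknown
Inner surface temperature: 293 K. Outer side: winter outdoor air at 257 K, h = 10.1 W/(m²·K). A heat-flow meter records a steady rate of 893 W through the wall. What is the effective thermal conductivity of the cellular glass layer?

Thermal resistances in series:
R_float glass = L/(kA) = 0.135/(1.05×25.3) = 0.005082 K/W
R_outer film = 1/(h_o·A) = 1/(10.1×25.3) = 0.003913 K/W
Sum of known resistances R_other = 0.008995 K/W
Total R = ΔT/Q = 36/893 = 0.04031 K/W
R_cellular glass = R_total − R_other = 0.03132 K/W
k = L/(R·A) = 0.04/(0.03132×25.3)

k ≈ 0.0505 W/(m·K)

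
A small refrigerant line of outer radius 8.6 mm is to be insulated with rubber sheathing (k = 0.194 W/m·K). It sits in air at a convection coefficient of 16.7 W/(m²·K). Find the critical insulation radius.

For a cylinder r_cr = k/h = 0.194/16.7
r_cr = 11.6 mm; since the bare radius (8.6 mm) is below r_cr, adding a thin layer of insulation will *increase* heat loss.

r_cr ≈ 11.6 mm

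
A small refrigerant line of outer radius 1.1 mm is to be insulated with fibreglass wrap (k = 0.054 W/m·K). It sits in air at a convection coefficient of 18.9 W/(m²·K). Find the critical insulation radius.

r_cr ≈ 2.86 mm

For a cylinder r_cr = k/h = 0.054/18.9
r_cr = 2.86 mm; since the bare radius (1.1 mm) is below r_cr, adding a thin layer of insulation will *increase* heat loss.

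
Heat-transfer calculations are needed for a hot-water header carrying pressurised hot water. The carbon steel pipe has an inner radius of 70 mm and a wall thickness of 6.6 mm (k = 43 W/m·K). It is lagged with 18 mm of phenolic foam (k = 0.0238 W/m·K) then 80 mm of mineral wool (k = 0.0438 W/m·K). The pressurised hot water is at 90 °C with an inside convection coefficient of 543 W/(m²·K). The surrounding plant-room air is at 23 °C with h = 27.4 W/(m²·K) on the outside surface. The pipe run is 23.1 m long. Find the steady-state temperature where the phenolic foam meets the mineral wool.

For a radial system each layer contributes R = ln(r_out/r_in)/(2πkL); films add R = 1/(hA).
R_inner film = 1/(h_i·2πr₁L) = 1/(543×2π×0.07×23.1) = 1.813×10^-4 K/W
R_carbon steel pipe wall = ln(76.6/70)/(2π×43×23.1) = 1.444×10^-5 K/W
R_phenolic foam = ln(94.6/76.6)/(2π×0.0238×23.1) = 0.0611 K/W
R_mineral wool = ln(174.6/94.6)/(2π×0.0438×23.1) = 0.0964 K/W
R_outer film = 1/(h_o·2πr_oL) = 1/(27.4×2π×0.1746×23.1) = 0.00144 K/W
R_total = 0.1591 K/W
Q = ΔT/R_total = 67/0.1591
Q = 421 W
T_interface = T_inner − Q·ΣR(inner→interface) = 90 − 421×0.0613

T ≈ 64.2 °C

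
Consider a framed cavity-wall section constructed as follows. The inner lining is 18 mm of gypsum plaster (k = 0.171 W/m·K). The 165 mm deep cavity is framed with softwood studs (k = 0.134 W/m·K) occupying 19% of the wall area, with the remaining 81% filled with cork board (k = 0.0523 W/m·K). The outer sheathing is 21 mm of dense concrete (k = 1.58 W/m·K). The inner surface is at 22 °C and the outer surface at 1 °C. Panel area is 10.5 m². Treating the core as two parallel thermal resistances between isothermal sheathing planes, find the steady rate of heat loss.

Sheathing layers in series; stud and cavity paths in parallel between them.
R_inner = 0.018/(0.171×10.5) = 0.01003 K/W
R_stud  = 0.165/(0.134×0.19×10.5) = 0.6172 K/W
R_cav   = 0.165/(0.0523×0.81×10.5) = 0.3709 K/W
1/R_core = 1/R_stud + 1/R_cav → R_core = 0.2317 K/W
R_outer = 0.021/(1.58×10.5) = 0.001266 K/W
R_total = 0.243 K/W
Q = ΔT/R_total = 21/0.243

Q ≈ 86.4 W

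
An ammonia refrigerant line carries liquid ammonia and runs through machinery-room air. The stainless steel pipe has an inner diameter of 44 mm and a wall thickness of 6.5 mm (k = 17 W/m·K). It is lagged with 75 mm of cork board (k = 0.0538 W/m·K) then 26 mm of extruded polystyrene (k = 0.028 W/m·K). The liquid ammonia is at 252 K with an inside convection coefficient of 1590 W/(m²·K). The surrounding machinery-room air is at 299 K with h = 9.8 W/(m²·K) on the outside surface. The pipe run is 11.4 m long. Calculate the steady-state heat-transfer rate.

Q ≈ 103 W

Radial resistances (cylindrical: R_cond = ln(r_o/r_i)/(2πkL), R_conv = 1/(h·2πrL)):
R_inner film = 1/(h_i·2πr₁L) = 1/(1590×2π×0.022×11.4) = 3.991×10^-4 K/W
R_stainless steel pipe wall = ln(28.5/22)/(2π×17×11.4) = 2.126×10^-4 K/W
R_cork board = ln(103.5/28.5)/(2π×0.0538×11.4) = 0.3347 K/W
R_extruded polystyrene = ln(129.5/103.5)/(2π×0.028×11.4) = 0.1117 K/W
R_outer film = 1/(h_o·2πr_oL) = 1/(9.8×2π×0.1295×11.4) = 0.011 K/W
R_total = 0.458 K/W
Q = ΔT/R_total = 47/0.458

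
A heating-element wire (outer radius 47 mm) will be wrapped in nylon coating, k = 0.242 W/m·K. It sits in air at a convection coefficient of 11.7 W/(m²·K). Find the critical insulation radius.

For a cylinder r_cr = k/h = 0.242/11.7
r_cr = 20.7 mm; since the bare radius (47 mm) is above r_cr, any added insulation will reduce heat loss.

r_cr ≈ 20.7 mm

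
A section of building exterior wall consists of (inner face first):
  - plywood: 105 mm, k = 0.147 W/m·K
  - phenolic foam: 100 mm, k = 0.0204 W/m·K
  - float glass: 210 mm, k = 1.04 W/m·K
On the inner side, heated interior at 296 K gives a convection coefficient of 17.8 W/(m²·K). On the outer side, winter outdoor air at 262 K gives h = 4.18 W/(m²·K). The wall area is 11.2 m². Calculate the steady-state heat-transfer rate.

Q ≈ 62.3 W

Series thermal resistances:
R_inner film = 1/(h_i·A) = 1/(17.8×11.2) = 0.005016 K/W
R_plywood = L/(kA) = 0.105/(0.147×11.2) = 0.06378 K/W
R_phenolic foam = L/(kA) = 0.1/(0.0204×11.2) = 0.4377 K/W
R_float glass = L/(kA) = 0.21/(1.04×11.2) = 0.01803 K/W
R_outer film = 1/(h_o·A) = 1/(4.18×11.2) = 0.02136 K/W
R_total = 0.5459 K/W
Q = ΔT / R_total = 34 / 0.5459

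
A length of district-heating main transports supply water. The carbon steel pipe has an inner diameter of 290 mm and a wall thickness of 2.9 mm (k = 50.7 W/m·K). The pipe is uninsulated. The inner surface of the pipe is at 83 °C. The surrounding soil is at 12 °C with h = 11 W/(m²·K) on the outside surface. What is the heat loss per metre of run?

Treating each annulus and film as a series resistance:
R_carbon steel pipe wall = ln(147.9/145)/(2π×50.7×1) = 6.216×10^-5 K/W
R_outer film = 1/(h_o·2πr_oL) = 1/(11×2π×0.1479×1) = 0.09783 K/W
R_total = 0.09789 K/W
Q = ΔT/R_total = 71/0.09789

q′ ≈ 725 W/m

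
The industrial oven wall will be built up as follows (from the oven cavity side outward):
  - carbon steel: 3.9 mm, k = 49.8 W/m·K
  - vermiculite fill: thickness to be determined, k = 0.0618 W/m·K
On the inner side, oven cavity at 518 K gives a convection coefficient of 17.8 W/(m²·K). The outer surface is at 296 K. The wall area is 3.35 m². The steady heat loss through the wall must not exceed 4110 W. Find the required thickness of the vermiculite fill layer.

L ≈ 7.71 mm

Thermal resistances in series:
R_inner film = 1/(h_i·A) = 1/(17.8×3.35) = 0.01677 K/W
R_carbon steel = L/(kA) = 0.0039/(49.8×3.35) = 2.338×10^-5 K/W
Sum of the known resistances R_other = 0.01679 K/W
Required total resistance R_tot = ΔT/Q_allow = 222/4110 = 0.05401 K/W
R_vermiculite fill = R_tot − R_other = 0.03722 K/W
L = R·k·A = 0.03722×0.0618×3.35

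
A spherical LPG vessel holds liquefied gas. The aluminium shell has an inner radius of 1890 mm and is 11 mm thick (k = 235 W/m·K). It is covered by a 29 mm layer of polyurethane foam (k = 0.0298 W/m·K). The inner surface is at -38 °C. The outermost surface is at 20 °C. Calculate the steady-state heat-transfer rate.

Spherical conduction: R = (1/r_in − 1/r_out)/(4πk) per layer; series-sum.
R_aluminium shell = (1/1.89 − 1/1.901)/(4π×235) = 1.037×10^-6 K/W
R_polyurethane foam = (1/1.901 − 1/1.93)/(4π×0.0298) = 0.02111 K/W
R_total = 0.02111 K/W
Q = ΔT/R_total = 58/0.02111

Q ≈ 2750 W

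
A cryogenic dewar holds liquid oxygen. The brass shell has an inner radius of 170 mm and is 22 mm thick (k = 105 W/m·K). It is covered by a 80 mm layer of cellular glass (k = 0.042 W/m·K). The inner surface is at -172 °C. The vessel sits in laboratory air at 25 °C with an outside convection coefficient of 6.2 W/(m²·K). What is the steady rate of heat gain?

Q ≈ 64 W

Radial (spherical) resistances in series:
R_brass shell = (1/0.17 − 1/0.192)/(4π×105) = 5.108×10^-4 K/W
R_cellular glass = (1/0.192 − 1/0.272)/(4π×0.042) = 2.902 K/W
R_outer film = 1/(h·4πr_o²) = 1/(6.2×4π×0.272²) = 0.1735 K/W
R_total = 3.076 K/W
Q = ΔT/R_total = 197/3.076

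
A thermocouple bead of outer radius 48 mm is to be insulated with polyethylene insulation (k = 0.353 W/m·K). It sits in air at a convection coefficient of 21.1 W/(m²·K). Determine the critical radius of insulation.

r_cr ≈ 33.5 mm

For a sphere r_cr = 2k/h = 2×0.353/21.1
r_cr = 33.5 mm; since the bare radius (48 mm) is above r_cr, any added insulation will reduce heat loss.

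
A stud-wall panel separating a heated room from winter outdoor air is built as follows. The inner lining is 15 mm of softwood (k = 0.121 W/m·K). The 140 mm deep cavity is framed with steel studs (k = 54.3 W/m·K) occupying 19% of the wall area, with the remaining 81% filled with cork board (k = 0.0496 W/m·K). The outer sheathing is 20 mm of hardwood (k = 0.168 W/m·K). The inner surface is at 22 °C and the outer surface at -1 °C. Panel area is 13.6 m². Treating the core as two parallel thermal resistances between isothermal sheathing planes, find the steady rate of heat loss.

Sheathing layers in series; stud and cavity paths in parallel between them.
R_inner = 0.015/(0.121×13.6) = 0.009115 K/W
R_stud  = 0.14/(54.3×0.19×13.6) = 9.978×10^-4 K/W
R_cav   = 0.14/(0.0496×0.81×13.6) = 0.2562 K/W
1/R_core = 1/R_stud + 1/R_cav → R_core = 9.939×10^-4 K/W
R_outer = 0.02/(0.168×13.6) = 0.008754 K/W
R_total = 0.01886 K/W
Q = ΔT/R_total = 23/0.01886

Q ≈ 1220 W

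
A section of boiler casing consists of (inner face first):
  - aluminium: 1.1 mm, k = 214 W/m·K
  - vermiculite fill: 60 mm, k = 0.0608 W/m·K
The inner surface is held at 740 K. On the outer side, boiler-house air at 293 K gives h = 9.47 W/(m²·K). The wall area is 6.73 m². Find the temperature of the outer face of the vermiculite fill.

Thermal resistances in series:
R_aluminium = L/(kA) = 0.0011/(214×6.73) = 7.638×10^-7 K/W
R_vermiculite fill = L/(kA) = 0.06/(0.0608×6.73) = 0.1466 K/W
R_outer film = 1/(h_o·A) = 1/(9.47×6.73) = 0.01569 K/W
R_total = 0.1623 K/W;  Q = ΔT/R_total = 447/0.1623 = 2754 W
T_interface = T_inner − Q·ΣR(inner→interface) = 740 − 2750×0.1466

T ≈ 336 K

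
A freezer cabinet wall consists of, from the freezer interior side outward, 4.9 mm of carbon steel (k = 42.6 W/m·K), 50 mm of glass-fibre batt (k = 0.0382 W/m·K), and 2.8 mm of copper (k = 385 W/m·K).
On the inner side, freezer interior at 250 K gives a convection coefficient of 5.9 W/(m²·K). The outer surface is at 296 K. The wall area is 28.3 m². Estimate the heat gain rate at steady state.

Series thermal resistances:
R_inner film = 1/(h_i·A) = 1/(5.9×28.3) = 0.005989 K/W
R_carbon steel = L/(kA) = 0.0049/(42.6×28.3) = 4.064×10^-6 K/W
R_glass-fibre batt = L/(kA) = 0.05/(0.0382×28.3) = 0.04625 K/W
R_copper = L/(kA) = 0.0028/(385×28.3) = 2.57×10^-7 K/W
R_total = 0.05224 K/W
Q = ΔT / R_total = 46 / 0.05224

Q ≈ 880 W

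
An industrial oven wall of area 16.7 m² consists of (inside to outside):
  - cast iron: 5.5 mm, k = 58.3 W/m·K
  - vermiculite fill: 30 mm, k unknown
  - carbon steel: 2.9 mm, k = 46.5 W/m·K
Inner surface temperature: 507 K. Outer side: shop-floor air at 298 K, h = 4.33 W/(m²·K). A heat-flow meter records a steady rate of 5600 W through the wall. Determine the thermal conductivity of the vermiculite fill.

Thermal resistances in series:
R_cast iron = L/(kA) = 0.0055/(58.3×16.7) = 5.649×10^-6 K/W
R_carbon steel = L/(kA) = 0.0029/(46.5×16.7) = 3.734×10^-6 K/W
R_outer film = 1/(h_o·A) = 1/(4.33×16.7) = 0.01383 K/W
Sum of known resistances R_other = 0.01384 K/W
Total R = ΔT/Q = 209/5600 = 0.03732 K/W
R_vermiculite fill = R_total − R_other = 0.02348 K/W
k = L/(R·A) = 0.03/(0.02348×16.7)

k ≈ 0.0765 W/(m·K)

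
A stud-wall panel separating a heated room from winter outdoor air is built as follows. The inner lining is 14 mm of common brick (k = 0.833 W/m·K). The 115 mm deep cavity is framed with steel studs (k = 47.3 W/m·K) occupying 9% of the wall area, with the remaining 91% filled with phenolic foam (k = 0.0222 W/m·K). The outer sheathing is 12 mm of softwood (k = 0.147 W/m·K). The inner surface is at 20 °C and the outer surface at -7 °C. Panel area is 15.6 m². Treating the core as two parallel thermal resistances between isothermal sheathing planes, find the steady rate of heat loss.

Sheathing layers in series; stud and cavity paths in parallel between them.
R_inner = 0.014/(0.833×15.6) = 0.001077 K/W
R_stud  = 0.115/(47.3×0.09×15.6) = 0.001732 K/W
R_cav   = 0.115/(0.0222×0.91×15.6) = 0.3649 K/W
1/R_core = 1/R_stud + 1/R_cav → R_core = 0.001724 K/W
R_outer = 0.012/(0.147×15.6) = 0.005233 K/W
R_total = 0.008034 K/W
Q = ΔT/R_total = 27/0.008034

Q ≈ 3360 W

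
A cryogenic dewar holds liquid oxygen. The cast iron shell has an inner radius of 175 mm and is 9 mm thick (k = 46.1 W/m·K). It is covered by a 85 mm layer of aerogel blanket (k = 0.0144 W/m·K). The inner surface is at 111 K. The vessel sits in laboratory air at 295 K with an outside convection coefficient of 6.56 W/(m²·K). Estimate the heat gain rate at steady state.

Q ≈ 19.1 W

For a spherical shell R = (1/r₁ − 1/r₂)/(4πk); film R = 1/(h·4πr²). In series:
R_cast iron shell = (1/0.175 − 1/0.184)/(4π×46.1) = 4.825×10^-4 K/W
R_aerogel blanket = (1/0.184 − 1/0.269)/(4π×0.0144) = 9.49 K/W
R_outer film = 1/(h·4πr_o²) = 1/(6.56×4π×0.269²) = 0.1676 K/W
R_total = 9.658 K/W
Q = ΔT/R_total = 184/9.658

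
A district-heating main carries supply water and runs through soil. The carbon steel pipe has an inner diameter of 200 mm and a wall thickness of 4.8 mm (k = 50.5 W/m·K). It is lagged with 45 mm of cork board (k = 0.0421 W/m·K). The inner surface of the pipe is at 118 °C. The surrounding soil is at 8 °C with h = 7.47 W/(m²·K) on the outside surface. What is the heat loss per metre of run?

q′ ≈ 73.7 W/m

Treating each annulus and film as a series resistance:
R_carbon steel pipe wall = ln(104.8/100)/(2π×50.5×1) = 1.478×10^-4 K/W
R_cork board = ln(149.8/104.8)/(2π×0.0421×1) = 1.351 K/W
R_outer film = 1/(h_o·2πr_oL) = 1/(7.47×2π×0.1498×1) = 0.1422 K/W
R_total = 1.493 K/W
Q = ΔT/R_total = 110/1.493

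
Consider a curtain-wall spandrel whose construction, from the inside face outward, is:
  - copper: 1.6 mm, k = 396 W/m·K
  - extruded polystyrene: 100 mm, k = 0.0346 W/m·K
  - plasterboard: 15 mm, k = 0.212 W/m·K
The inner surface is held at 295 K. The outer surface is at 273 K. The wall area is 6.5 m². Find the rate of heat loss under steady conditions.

Model the wall as resistances in series:
R_copper = L/(kA) = 0.0016/(396×6.5) = 6.216×10^-7 K/W
R_extruded polystyrene = L/(kA) = 0.1/(0.0346×6.5) = 0.4446 K/W
R_plasterboard = L/(kA) = 0.015/(0.212×6.5) = 0.01089 K/W
R_total = 0.4555 K/W
Q = ΔT / R_total = 22 / 0.4555

Q ≈ 48.3 W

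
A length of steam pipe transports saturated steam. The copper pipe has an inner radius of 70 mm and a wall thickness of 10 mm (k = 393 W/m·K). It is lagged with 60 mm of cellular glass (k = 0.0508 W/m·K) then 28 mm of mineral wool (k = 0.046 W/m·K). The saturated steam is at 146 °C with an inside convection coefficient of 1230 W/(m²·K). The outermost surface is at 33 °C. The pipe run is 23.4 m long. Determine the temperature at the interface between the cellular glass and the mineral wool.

Radial resistances (cylindrical: R_cond = ln(r_o/r_i)/(2πkL), R_conv = 1/(h·2πrL)):
R_inner film = 1/(h_i·2πr₁L) = 1/(1230×2π×0.07×23.4) = 7.9×10^-5 K/W
R_copper pipe wall = ln(80/70)/(2π×393×23.4) = 2.311×10^-6 K/W
R_cellular glass = ln(140/80)/(2π×0.0508×23.4) = 0.07493 K/W
R_mineral wool = ln(168/140)/(2π×0.046×23.4) = 0.02696 K/W
R_total = 0.102 K/W
Q = ΔT/R_total = 113/0.102
Q = 1110 W
T_interface = T_inner − Q·ΣR(inner→interface) = 146 − 1110×0.07501

T ≈ 62.9 °C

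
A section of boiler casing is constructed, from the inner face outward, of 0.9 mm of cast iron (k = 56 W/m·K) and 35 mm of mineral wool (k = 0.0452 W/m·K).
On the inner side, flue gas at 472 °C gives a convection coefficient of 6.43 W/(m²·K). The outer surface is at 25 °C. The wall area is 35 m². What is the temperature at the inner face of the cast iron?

T ≈ 397 °C

Using the resistance-network approach (series):
R_inner film = 1/(h_i·A) = 1/(6.43×35) = 0.004443 K/W
R_cast iron = L/(kA) = 0.0009/(56×35) = 4.592×10^-7 K/W
R_mineral wool = L/(kA) = 0.035/(0.0452×35) = 0.02212 K/W
R_total = 0.02657 K/W;  Q = ΔT/R_total = 447/0.02657 = 16820 W
T_interface = T_inner − Q·ΣR(inner→interface) = 472 − 16800×0.004443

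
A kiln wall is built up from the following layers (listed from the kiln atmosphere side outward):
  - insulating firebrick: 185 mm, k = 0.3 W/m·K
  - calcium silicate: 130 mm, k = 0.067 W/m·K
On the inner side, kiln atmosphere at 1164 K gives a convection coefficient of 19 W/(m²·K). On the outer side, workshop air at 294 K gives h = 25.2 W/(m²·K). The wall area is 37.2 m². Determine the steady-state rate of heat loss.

Q ≈ 12200 W

Treating each layer as a thermal resistance in series:
R_inner film = 1/(h_i·A) = 1/(19×37.2) = 0.001415 K/W
R_insulating firebrick = L/(kA) = 0.185/(0.3×37.2) = 0.01658 K/W
R_calcium silicate = L/(kA) = 0.13/(0.067×37.2) = 0.05216 K/W
R_outer film = 1/(h_o·A) = 1/(25.2×37.2) = 0.001067 K/W
R_total = 0.07122 K/W
Q = ΔT / R_total = 870 / 0.07122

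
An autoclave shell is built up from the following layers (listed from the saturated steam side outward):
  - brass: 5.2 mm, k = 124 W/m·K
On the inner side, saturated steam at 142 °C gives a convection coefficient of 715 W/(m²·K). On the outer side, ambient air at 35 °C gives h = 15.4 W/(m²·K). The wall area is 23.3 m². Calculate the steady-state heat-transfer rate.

Q ≈ 37600 W

Using the resistance-network approach (series):
R_inner film = 1/(h_i·A) = 1/(715×23.3) = 6.003×10^-5 K/W
R_brass = L/(kA) = 0.0052/(124×23.3) = 1.8×10^-6 K/W
R_outer film = 1/(h_o·A) = 1/(15.4×23.3) = 0.002787 K/W
R_total = 0.002849 K/W
Q = ΔT / R_total = 107 / 0.002849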